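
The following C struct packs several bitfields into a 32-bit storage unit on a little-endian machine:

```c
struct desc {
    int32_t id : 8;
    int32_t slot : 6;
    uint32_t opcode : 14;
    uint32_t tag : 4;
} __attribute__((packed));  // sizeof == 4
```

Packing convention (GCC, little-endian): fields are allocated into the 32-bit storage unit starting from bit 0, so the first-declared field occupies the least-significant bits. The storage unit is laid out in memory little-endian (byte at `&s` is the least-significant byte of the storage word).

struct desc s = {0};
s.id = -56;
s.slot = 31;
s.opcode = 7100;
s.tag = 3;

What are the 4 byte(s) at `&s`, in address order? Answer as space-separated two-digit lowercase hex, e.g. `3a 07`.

c8 1f ef 36

[0+:8] id=-56 & 0xff = 0xc8; word=0x000000c8
[8+:6] slot=31 & 0x3f = 0x1f; word=0x00001fc8
[14+:14] opcode=7100 & 0x3fff = 0x1bbc; word=0x06ef1fc8
[28+:4] tag=3 & 0xf = 0x3; word=0x36ef1fc8
word = 0x36ef1fc8 → little-endian bytes:
  [0]=0xc8  [1]=0x1f  [2]=0xef  [3]=0x36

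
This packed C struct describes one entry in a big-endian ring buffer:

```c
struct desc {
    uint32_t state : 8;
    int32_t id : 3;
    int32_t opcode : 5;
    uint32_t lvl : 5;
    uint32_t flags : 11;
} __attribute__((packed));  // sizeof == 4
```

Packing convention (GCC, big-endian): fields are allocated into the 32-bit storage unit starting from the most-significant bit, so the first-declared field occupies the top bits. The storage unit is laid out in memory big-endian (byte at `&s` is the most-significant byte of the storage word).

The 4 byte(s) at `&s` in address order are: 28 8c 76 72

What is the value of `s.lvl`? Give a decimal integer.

[0]=0x28 [1]=0x8c [2]=0x76 [3]=0x72 (big-endian) → word 0x288c7672
state:8 @ bit 24 → (0x288c7672>>24)&0xff = 0x28
id:3 @ bit 21 → (0x288c7672>>21)&0x7 = 0x4
opcode:5 @ bit 16 → (0x288c7672>>16)&0x1f = 0xc
lvl:5 @ bit 11 → (0x288c7672>>11)&0x1f = 0xe  ←
flags:11 @ bit 0 → (0x288c7672>>0)&0x7ff = 0x672

14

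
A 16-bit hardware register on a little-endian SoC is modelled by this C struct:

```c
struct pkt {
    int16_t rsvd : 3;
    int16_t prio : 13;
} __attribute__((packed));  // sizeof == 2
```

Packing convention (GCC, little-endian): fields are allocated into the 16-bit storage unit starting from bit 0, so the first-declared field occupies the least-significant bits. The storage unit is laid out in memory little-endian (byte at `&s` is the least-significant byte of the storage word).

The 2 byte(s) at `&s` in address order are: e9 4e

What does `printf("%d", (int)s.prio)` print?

[0]=0xe9 [1]=0x4e (little-endian) → word 0x4ee9
rsvd:3 @ bit 0 → (0x4ee9>>0)&0x7 = 0x1
prio:13 @ bit 3 → (0x4ee9>>3)&0x1fff = 0x9dd  ←
prio signed 13b, MSB=0: value = 2525

2525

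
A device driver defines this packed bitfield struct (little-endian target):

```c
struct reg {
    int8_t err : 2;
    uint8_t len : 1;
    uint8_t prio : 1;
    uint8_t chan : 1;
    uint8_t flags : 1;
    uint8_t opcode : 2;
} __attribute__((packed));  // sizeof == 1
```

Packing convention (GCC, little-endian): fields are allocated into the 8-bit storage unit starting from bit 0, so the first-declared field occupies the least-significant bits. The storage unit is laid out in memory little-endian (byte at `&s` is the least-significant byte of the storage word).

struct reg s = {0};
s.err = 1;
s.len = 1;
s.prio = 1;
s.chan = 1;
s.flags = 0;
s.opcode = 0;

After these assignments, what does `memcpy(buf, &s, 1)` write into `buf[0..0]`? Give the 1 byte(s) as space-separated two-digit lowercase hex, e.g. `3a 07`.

err:2 = 1 → 0x1 << 0 → word 0x01
len:1 = 1 → 0x1 << 2 → word 0x05
prio:1 = 1 → 0x1 << 3 → word 0x0d
chan:1 = 1 → 0x1 << 4 → word 0x1d
flags:1 = 0 → 0x0 << 5 → word 0x1d
opcode:2 = 0 → 0x0 << 6 → word 0x1d
word = 0x1d → little-endian bytes:
  [0]=0x1d

1d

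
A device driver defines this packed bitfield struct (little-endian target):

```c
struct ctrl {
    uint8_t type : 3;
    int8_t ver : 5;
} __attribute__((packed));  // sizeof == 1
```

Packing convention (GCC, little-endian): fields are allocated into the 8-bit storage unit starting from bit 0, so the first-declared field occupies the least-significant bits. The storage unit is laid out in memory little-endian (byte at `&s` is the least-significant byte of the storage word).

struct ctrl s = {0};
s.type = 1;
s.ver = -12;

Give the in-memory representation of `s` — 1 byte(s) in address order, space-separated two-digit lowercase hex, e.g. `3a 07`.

a1

type:3 = 1 → 0x1 << 0 → word 0x01
ver:5 = -12 → 0x14 << 3 → word 0xa1
word = 0xa1 → little-endian bytes:
  [0]=0xa1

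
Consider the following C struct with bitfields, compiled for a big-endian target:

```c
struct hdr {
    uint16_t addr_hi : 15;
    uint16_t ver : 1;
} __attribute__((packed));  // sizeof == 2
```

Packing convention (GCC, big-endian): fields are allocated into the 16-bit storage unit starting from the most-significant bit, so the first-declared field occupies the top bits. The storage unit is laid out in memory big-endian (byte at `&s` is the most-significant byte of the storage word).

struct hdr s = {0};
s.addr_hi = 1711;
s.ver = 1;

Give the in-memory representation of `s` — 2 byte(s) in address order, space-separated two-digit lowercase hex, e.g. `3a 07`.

addr_hi:15 = 1711 → 0x6af << 1 → word 0x0d5e
ver:1 = 1 → 0x1 << 0 → word 0x0d5f
word = 0x0d5f → big-endian bytes:
  [0]=0x0d  [1]=0x5f

0d 5f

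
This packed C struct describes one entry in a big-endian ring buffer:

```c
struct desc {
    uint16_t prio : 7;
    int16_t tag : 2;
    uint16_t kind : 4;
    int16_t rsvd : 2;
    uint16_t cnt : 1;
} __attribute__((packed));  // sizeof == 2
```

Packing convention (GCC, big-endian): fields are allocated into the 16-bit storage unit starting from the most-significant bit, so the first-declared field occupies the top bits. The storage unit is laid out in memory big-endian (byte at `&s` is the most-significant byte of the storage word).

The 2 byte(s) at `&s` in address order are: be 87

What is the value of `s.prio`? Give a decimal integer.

95

[0]=0xbe [1]=0x87 (big-endian) → word 0xbe87
prio [9+:7] = (word>>9) & 0x7f = 95  ←
tag [7+:2] = (word>>7) & 0x3 = 1
kind [3+:4] = (word>>3) & 0xf = 0
rsvd [1+:2] = (word>>1) & 0x3 = 3
cnt [0+:1] = (word>>0) & 0x1 = 1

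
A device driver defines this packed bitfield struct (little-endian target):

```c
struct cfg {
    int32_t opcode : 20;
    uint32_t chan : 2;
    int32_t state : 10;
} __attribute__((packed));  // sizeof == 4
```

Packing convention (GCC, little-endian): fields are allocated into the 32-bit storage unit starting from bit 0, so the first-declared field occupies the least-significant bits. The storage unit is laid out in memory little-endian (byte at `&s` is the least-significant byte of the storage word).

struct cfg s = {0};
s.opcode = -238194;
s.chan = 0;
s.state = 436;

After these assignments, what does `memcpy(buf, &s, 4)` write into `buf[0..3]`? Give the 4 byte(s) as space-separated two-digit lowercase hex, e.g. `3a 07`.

8e 5d 0c 6d

[0+:20] opcode=-238194 & 0xfffff = 0xc5d8e; word=0x000c5d8e
[20+:2] chan=0 & 0x3 = 0x0; word=0x000c5d8e
[22+:10] state=436 & 0x3ff = 0x1b4; word=0x6d0c5d8e
word = 0x6d0c5d8e → little-endian bytes:
  [0]=0x8e  [1]=0x5d  [2]=0x0c  [3]=0x6d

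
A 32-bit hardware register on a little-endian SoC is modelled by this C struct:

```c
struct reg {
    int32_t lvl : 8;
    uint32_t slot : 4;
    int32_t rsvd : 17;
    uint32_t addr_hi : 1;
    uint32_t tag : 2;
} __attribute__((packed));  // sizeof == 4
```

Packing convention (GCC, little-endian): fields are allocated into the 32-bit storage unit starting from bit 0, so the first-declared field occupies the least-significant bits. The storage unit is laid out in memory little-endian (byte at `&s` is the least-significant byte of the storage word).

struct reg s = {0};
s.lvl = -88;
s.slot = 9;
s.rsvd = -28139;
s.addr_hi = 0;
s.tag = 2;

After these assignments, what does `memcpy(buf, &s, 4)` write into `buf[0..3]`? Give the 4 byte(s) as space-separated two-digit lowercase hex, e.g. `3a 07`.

lvl (8b) val=-88 bits=0xa8 at bit 0: 0x000000a8
slot (4b) val=9 bits=0x9 at bit 8: 0x000009a8
rsvd (17b) val=-28139 bits=0x19215 at bit 12: 0x192159a8
addr_hi (1b) val=0 bits=0x0 at bit 29: 0x192159a8
tag (2b) val=2 bits=0x2 at bit 30: 0x992159a8
word = 0x992159a8 → little-endian bytes:
  [0]=0xa8  [1]=0x59  [2]=0x21  [3]=0x99

a8 59 21 99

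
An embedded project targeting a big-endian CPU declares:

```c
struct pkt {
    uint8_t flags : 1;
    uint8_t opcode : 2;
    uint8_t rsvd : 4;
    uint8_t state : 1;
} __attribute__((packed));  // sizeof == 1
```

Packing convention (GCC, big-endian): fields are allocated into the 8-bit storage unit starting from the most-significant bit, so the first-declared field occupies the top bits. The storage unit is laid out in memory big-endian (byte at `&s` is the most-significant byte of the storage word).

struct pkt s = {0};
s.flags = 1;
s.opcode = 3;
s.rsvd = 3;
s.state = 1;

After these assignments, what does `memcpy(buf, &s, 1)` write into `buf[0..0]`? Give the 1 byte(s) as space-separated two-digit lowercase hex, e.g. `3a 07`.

flags:1 = 1 → 0x1 << 7 → word 0x80
opcode:2 = 3 → 0x3 << 5 → word 0xe0
rsvd:4 = 3 → 0x3 << 1 → word 0xe6
state:1 = 1 → 0x1 << 0 → word 0xe7
word = 0xe7 → big-endian bytes:
  [0]=0xe7

e7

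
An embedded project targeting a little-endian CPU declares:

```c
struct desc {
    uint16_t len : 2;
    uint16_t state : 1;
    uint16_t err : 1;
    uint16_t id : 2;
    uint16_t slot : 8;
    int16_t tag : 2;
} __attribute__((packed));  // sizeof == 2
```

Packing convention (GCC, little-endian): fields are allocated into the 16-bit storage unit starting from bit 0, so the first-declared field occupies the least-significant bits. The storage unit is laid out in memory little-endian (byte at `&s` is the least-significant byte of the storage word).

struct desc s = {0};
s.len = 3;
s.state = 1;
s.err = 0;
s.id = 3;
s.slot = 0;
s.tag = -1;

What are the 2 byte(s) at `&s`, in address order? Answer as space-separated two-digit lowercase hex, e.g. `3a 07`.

37 c0

[0+:2] len=3 & 0x3 = 0x3; word=0x0003
[2+:1] state=1 & 0x1 = 0x1; word=0x0007
[3+:1] err=0 & 0x1 = 0x0; word=0x0007
[4+:2] id=3 & 0x3 = 0x3; word=0x0037
[6+:8] slot=0 & 0xff = 0x0; word=0x0037
[14+:2] tag=-1 & 0x3 = 0x3; word=0xc037
word = 0xc037 → little-endian bytes:
  [0]=0x37  [1]=0xc0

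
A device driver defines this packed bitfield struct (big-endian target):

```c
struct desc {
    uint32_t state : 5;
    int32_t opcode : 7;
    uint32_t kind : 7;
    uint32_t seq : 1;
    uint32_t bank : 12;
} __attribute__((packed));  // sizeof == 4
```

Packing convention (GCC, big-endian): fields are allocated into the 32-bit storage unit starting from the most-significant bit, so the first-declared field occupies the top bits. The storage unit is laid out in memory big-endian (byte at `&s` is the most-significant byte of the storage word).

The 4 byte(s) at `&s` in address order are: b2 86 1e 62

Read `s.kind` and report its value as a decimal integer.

48

[0]=0xb2 [1]=0x86 [2]=0x1e [3]=0x62 (big-endian) → word 0xb2861e62
state:5 @ bit 27 → (0xb2861e62>>27)&0x1f = 0x16
opcode:7 @ bit 20 → (0xb2861e62>>20)&0x7f = 0x28
kind:7 @ bit 13 → (0xb2861e62>>13)&0x7f = 0x30  ←
seq:1 @ bit 12 → (0xb2861e62>>12)&0x1 = 0x1
bank:12 @ bit 0 → (0xb2861e62>>0)&0xfff = 0xe62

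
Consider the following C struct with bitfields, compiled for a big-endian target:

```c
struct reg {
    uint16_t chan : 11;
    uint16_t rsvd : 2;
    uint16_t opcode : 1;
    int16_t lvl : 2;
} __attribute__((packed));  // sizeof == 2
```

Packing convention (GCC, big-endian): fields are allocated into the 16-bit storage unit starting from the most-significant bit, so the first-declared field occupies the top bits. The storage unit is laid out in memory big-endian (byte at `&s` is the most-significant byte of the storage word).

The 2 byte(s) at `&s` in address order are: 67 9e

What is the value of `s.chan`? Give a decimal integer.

[0]=0x67 [1]=0x9e (big-endian) → word 0x679e
chan:11 @ bit 5 → (0x679e>>5)&0x7ff = 0x33c  ←
rsvd:2 @ bit 3 → (0x679e>>3)&0x3 = 0x3
opcode:1 @ bit 2 → (0x679e>>2)&0x1 = 0x1
lvl:2 @ bit 0 → (0x679e>>0)&0x3 = 0x2

828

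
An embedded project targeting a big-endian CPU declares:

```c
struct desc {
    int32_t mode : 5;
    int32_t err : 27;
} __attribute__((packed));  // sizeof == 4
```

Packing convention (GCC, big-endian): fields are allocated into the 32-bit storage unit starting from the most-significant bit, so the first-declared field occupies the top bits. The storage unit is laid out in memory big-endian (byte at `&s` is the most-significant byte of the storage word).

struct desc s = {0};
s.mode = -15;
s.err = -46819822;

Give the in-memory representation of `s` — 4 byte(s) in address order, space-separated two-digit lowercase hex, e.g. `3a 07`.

8d 35 96 12

mode (5b) val=-15 bits=0x11 at bit 27: 0x88000000
err (27b) val=-46819822 bits=0x5359612 at bit 0: 0x8d359612
word = 0x8d359612 → big-endian bytes:
  [0]=0x8d  [1]=0x35  [2]=0x96  [3]=0x12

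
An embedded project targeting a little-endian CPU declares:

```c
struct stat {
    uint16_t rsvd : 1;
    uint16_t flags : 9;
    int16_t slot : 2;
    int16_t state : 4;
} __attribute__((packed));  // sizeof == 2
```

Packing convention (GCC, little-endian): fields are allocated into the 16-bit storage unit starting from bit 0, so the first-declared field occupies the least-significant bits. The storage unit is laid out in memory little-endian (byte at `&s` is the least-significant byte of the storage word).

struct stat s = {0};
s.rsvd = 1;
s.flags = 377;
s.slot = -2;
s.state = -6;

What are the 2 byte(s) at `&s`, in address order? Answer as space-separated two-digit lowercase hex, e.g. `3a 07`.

rsvd (1b) val=1 bits=0x1 at bit 0: 0x0001
flags (9b) val=377 bits=0x179 at bit 1: 0x02f3
slot (2b) val=-2 bits=0x2 at bit 10: 0x0af3
state (4b) val=-6 bits=0xa at bit 12: 0xaaf3
word = 0xaaf3 → little-endian bytes:
  [0]=0xf3  [1]=0xaa

f3 aa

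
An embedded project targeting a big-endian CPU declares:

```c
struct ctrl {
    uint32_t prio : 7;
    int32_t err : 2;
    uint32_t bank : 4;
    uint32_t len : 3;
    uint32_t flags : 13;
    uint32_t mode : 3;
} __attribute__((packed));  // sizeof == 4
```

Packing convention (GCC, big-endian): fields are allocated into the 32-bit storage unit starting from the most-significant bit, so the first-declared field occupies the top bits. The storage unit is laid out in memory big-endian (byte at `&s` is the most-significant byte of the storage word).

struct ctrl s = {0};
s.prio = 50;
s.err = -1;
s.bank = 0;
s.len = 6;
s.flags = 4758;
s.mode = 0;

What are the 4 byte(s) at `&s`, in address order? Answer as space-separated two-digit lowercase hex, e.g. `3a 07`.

65 86 94 b0

prio:7 = 50 → 0x32 << 25 → word 0x64000000
err:2 = -1 → 0x3 << 23 → word 0x65800000
bank:4 = 0 → 0x0 << 19 → word 0x65800000
len:3 = 6 → 0x6 << 16 → word 0x65860000
flags:13 = 4758 → 0x1296 << 3 → word 0x658694b0
mode:3 = 0 → 0x0 << 0 → word 0x658694b0
word = 0x658694b0 → big-endian bytes:
  [0]=0x65  [1]=0x86  [2]=0x94  [3]=0xb0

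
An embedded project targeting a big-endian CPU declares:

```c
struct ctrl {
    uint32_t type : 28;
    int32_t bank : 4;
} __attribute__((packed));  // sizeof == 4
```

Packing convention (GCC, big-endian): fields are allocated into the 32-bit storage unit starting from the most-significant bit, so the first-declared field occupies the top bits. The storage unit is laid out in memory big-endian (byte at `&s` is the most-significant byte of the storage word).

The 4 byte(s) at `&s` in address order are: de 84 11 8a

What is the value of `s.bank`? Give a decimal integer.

-6

[0]=0xde [1]=0x84 [2]=0x11 [3]=0x8a (big-endian) → word 0xde84118a
type:28 @ bit 4 → (0xde84118a>>4)&0xfffffff = 0xde84118
bank:4 @ bit 0 → (0xde84118a>>0)&0xf = 0xa  ←
bank signed 4b, MSB=1: 10 - 16 = -6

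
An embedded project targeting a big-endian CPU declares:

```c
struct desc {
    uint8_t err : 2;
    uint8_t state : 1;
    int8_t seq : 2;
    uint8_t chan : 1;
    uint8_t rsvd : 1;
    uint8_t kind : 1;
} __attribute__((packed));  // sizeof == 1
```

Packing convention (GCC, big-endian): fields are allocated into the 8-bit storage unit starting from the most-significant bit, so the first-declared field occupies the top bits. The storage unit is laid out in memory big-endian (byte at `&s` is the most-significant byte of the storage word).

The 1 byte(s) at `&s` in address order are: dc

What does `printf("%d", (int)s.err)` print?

3

[0]=0xdc (big-endian) → word 0xdc
err:2 @ bit 6 → (0xdc>>6)&0x3 = 0x3  ←
state:1 @ bit 5 → (0xdc>>5)&0x1 = 0x0
seq:2 @ bit 3 → (0xdc>>3)&0x3 = 0x3
chan:1 @ bit 2 → (0xdc>>2)&0x1 = 0x1
rsvd:1 @ bit 1 → (0xdc>>1)&0x1 = 0x0
kind:1 @ bit 0 → (0xdc>>0)&0x1 = 0x0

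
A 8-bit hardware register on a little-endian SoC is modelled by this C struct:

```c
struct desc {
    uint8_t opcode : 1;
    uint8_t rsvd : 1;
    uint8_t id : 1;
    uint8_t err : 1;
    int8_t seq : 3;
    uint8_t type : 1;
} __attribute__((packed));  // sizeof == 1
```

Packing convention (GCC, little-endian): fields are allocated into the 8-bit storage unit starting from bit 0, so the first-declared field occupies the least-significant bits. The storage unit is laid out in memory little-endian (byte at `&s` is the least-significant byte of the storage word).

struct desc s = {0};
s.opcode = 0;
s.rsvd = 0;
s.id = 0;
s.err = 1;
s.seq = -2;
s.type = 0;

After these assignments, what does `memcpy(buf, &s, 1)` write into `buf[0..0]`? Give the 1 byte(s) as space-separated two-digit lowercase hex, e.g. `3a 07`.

[0+:1] opcode=0 & 0x1 = 0x0; word=0x00
[1+:1] rsvd=0 & 0x1 = 0x0; word=0x00
[2+:1] id=0 & 0x1 = 0x0; word=0x00
[3+:1] err=1 & 0x1 = 0x1; word=0x08
[4+:3] seq=-2 & 0x7 = 0x6; word=0x68
[7+:1] type=0 & 0x1 = 0x0; word=0x68
word = 0x68 → little-endian bytes:
  [0]=0x68

68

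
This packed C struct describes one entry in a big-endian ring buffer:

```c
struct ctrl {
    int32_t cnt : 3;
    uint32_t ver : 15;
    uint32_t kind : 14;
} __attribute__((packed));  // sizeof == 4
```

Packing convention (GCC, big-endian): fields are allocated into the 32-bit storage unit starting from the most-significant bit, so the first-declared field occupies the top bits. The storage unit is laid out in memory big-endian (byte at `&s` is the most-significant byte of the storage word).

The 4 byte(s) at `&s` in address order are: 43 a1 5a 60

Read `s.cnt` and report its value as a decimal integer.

2

[0]=0x43 [1]=0xa1 [2]=0x5a [3]=0x60 (big-endian) → word 0x43a15a60
cnt:3 @ bit 29 → (0x43a15a60>>29)&0x7 = 0x2  ←
ver:15 @ bit 14 → (0x43a15a60>>14)&0x7fff = 0xe85
kind:14 @ bit 0 → (0x43a15a60>>0)&0x3fff = 0x1a60
cnt signed 3b, MSB=0: value = 2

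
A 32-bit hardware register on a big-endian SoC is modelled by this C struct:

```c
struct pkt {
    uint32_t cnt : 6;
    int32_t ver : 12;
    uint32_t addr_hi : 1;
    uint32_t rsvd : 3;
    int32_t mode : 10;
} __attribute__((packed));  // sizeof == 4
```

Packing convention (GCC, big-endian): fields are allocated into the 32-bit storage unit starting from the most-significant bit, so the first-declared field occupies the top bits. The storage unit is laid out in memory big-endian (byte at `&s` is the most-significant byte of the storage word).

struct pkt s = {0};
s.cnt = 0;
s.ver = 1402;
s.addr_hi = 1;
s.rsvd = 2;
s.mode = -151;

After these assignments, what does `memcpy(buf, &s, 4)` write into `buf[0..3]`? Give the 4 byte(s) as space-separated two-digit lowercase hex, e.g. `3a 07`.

cnt (6b) val=0 bits=0x0 at bit 26: 0x00000000
ver (12b) val=1402 bits=0x57a at bit 14: 0x015e8000
addr_hi (1b) val=1 bits=0x1 at bit 13: 0x015ea000
rsvd (3b) val=2 bits=0x2 at bit 10: 0x015ea800
mode (10b) val=-151 bits=0x369 at bit 0: 0x015eab69
word = 0x015eab69 → big-endian bytes:
  [0]=0x01  [1]=0x5e  [2]=0xab  [3]=0x69

01 5e ab 69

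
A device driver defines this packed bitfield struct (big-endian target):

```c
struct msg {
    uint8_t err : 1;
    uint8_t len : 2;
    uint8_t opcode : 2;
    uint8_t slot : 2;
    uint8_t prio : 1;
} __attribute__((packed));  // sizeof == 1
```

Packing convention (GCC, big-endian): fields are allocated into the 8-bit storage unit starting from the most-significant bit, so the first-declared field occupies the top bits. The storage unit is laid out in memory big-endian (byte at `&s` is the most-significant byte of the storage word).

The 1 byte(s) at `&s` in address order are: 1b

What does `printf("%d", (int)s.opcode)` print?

[0]=0x1b (big-endian) → word 0x1b
err:1 @ bit 7 → (0x1b>>7)&0x1 = 0x0
len:2 @ bit 5 → (0x1b>>5)&0x3 = 0x0
opcode:2 @ bit 3 → (0x1b>>3)&0x3 = 0x3  ←
slot:2 @ bit 1 → (0x1b>>1)&0x3 = 0x1
prio:1 @ bit 0 → (0x1b>>0)&0x1 = 0x1

3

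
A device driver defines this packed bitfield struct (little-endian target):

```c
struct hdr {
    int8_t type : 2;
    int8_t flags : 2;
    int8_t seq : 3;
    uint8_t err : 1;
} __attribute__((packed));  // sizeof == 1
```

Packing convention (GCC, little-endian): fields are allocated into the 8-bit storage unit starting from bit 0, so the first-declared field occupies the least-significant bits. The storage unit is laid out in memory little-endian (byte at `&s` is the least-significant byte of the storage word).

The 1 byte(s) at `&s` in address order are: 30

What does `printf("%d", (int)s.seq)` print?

3

[0]=0x30 (little-endian) → word 0x30
type:2 @ bit 0 → (0x30>>0)&0x3 = 0x0
flags:2 @ bit 2 → (0x30>>2)&0x3 = 0x0
seq:3 @ bit 4 → (0x30>>4)&0x7 = 0x3  ←
err:1 @ bit 7 → (0x30>>7)&0x1 = 0x0
seq signed 3b, MSB=0: value = 3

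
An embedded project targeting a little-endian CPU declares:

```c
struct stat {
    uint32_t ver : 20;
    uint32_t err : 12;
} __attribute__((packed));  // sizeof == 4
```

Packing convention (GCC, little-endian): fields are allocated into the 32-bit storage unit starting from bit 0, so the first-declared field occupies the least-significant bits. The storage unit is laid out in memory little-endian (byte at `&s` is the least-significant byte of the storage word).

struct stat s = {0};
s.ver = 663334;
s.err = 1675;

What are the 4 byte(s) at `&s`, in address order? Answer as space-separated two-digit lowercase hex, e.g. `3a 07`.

ver:20 = 663334 → 0xa1f26 << 0 → word 0x000a1f26
err:12 = 1675 → 0x68b << 20 → word 0x68ba1f26
word = 0x68ba1f26 → little-endian bytes:
  [0]=0x26  [1]=0x1f  [2]=0xba  [3]=0x68

26 1f ba 68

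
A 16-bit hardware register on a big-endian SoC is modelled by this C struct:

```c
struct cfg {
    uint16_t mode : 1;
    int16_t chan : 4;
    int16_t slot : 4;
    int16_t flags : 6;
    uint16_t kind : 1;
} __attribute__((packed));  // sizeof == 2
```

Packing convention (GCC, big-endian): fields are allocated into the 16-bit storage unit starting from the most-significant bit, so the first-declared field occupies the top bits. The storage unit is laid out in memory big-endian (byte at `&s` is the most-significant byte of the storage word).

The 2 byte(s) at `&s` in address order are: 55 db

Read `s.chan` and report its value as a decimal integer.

-6

[0]=0x55 [1]=0xdb (big-endian) → word 0x55db
mode [15+:1] = (word>>15) & 0x1 = 0
chan [11+:4] = (word>>11) & 0xf = 10  ←
slot [7+:4] = (word>>7) & 0xf = 11
flags [1+:6] = (word>>1) & 0x3f = 45
kind [0+:1] = (word>>0) & 0x1 = 1
chan signed 4b, MSB=1: 10 - 16 = -6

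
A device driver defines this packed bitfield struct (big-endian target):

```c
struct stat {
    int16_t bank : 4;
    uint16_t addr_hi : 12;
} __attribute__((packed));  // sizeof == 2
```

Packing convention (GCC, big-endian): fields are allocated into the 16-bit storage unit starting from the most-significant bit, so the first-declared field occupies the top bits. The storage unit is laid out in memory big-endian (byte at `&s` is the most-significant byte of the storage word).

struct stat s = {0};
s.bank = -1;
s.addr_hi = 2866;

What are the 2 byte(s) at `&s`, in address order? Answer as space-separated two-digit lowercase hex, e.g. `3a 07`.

fb 32

[12+:4] bank=-1 & 0xf = 0xf; word=0xf000
[0+:12] addr_hi=2866 & 0xfff = 0xb32; word=0xfb32
word = 0xfb32 → big-endian bytes:
  [0]=0xfb  [1]=0x32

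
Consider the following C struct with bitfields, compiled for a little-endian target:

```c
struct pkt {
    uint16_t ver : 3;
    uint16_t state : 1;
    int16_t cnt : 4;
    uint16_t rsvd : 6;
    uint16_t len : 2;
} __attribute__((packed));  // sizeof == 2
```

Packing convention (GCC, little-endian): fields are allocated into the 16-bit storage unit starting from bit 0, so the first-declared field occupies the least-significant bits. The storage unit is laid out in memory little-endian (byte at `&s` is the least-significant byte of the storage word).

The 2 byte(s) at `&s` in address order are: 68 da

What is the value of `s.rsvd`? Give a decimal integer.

[0]=0x68 [1]=0xda (little-endian) → word 0xda68
ver [0+:3] = (word>>0) & 0x7 = 0
state [3+:1] = (word>>3) & 0x1 = 1
cnt [4+:4] = (word>>4) & 0xf = 6
rsvd [8+:6] = (word>>8) & 0x3f = 26  ←
len [14+:2] = (word>>14) & 0x3 = 3

26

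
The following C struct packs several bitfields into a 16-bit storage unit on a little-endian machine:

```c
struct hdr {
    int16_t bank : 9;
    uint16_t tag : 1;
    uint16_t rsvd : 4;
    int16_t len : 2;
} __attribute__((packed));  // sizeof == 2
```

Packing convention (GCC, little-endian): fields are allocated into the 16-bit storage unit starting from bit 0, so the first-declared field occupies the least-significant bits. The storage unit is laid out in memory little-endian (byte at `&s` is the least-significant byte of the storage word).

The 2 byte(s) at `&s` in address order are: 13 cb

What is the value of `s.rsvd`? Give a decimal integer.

[0]=0x13 [1]=0xcb (little-endian) → word 0xcb13
bank [0+:9] = (word>>0) & 0x1ff = 275
tag [9+:1] = (word>>9) & 0x1 = 1
rsvd [10+:4] = (word>>10) & 0xf = 2  ←
len [14+:2] = (word>>14) & 0x3 = 3

2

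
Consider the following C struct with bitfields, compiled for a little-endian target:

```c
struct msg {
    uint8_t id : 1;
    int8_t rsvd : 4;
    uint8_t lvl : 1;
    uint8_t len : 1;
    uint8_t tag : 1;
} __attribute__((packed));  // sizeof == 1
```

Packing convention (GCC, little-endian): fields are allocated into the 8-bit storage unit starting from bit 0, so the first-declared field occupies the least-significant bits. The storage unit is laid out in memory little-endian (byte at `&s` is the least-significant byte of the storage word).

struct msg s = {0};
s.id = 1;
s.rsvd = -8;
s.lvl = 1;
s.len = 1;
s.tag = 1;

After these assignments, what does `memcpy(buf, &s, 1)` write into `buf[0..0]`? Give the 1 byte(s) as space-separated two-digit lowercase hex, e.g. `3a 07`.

f1

id (1b) val=1 bits=0x1 at bit 0: 0x01
rsvd (4b) val=-8 bits=0x8 at bit 1: 0x11
lvl (1b) val=1 bits=0x1 at bit 5: 0x31
len (1b) val=1 bits=0x1 at bit 6: 0x71
tag (1b) val=1 bits=0x1 at bit 7: 0xf1
word = 0xf1 → little-endian bytes:
  [0]=0xf1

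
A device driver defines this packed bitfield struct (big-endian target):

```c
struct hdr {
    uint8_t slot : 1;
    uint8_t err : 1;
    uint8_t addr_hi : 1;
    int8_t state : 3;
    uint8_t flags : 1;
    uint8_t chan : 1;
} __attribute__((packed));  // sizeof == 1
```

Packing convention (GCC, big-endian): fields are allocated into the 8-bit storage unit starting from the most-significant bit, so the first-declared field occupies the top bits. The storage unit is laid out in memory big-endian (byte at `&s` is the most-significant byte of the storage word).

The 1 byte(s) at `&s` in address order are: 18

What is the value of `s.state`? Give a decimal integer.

-2

[0]=0x18 (big-endian) → word 0x18
slot [7+:1] = (word>>7) & 0x1 = 0
err [6+:1] = (word>>6) & 0x1 = 0
addr_hi [5+:1] = (word>>5) & 0x1 = 0
state [2+:3] = (word>>2) & 0x7 = 6  ←
flags [1+:1] = (word>>1) & 0x1 = 0
chan [0+:1] = (word>>0) & 0x1 = 0
state signed 3b, MSB=1: 6 - 8 = -2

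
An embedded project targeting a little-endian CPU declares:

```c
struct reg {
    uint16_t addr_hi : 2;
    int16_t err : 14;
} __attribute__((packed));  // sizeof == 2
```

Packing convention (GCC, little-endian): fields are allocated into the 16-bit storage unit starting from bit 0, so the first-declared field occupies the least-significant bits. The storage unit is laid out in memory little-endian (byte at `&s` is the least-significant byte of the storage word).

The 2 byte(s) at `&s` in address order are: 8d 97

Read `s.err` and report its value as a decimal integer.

[0]=0x8d [1]=0x97 (little-endian) → word 0x978d
addr_hi:2 @ bit 0 → (0x978d>>0)&0x3 = 0x1
err:14 @ bit 2 → (0x978d>>2)&0x3fff = 0x25e3  ←
err signed 14b, MSB=1: 9699 - 16384 = -6685

-6685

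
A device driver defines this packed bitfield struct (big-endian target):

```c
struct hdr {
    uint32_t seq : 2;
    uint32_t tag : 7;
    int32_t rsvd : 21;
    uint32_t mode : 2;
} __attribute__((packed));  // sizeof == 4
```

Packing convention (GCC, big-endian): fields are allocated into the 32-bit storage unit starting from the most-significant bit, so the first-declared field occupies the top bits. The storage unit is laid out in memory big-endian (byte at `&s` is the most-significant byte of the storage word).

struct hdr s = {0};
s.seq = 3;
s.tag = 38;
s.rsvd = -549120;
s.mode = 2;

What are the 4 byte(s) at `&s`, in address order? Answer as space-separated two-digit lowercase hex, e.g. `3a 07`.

d3 5e 7c 02

seq:2 = 3 → 0x3 << 30 → word 0xc0000000
tag:7 = 38 → 0x26 << 23 → word 0xd3000000
rsvd:21 = -549120 → 0x179f00 << 2 → word 0xd35e7c00
mode:2 = 2 → 0x2 << 0 → word 0xd35e7c02
word = 0xd35e7c02 → big-endian bytes:
  [0]=0xd3  [1]=0x5e  [2]=0x7c  [3]=0x02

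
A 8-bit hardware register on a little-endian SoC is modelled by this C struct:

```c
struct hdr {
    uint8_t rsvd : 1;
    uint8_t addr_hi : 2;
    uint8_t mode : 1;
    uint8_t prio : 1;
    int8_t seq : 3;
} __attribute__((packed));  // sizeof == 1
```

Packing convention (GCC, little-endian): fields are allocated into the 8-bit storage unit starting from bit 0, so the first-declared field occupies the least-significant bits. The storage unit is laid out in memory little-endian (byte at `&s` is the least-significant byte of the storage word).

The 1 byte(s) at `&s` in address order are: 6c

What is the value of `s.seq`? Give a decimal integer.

[0]=0x6c (little-endian) → word 0x6c
rsvd:1 @ bit 0 → (0x6c>>0)&0x1 = 0x0
addr_hi:2 @ bit 1 → (0x6c>>1)&0x3 = 0x2
mode:1 @ bit 3 → (0x6c>>3)&0x1 = 0x1
prio:1 @ bit 4 → (0x6c>>4)&0x1 = 0x0
seq:3 @ bit 5 → (0x6c>>5)&0x7 = 0x3  ←
seq signed 3b, MSB=0: value = 3

3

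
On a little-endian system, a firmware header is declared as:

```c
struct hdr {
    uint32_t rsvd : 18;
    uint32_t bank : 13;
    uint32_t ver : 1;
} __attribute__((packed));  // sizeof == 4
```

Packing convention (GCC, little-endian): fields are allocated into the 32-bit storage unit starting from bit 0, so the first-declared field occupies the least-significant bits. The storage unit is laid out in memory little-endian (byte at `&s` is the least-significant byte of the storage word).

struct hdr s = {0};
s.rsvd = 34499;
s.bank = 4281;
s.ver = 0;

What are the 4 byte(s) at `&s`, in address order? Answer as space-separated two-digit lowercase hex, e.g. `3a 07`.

c3 86 e4 42

rsvd (18b) val=34499 bits=0x86c3 at bit 0: 0x000086c3
bank (13b) val=4281 bits=0x10b9 at bit 18: 0x42e486c3
ver (1b) val=0 bits=0x0 at bit 31: 0x42e486c3
word = 0x42e486c3 → little-endian bytes:
  [0]=0xc3  [1]=0x86  [2]=0xe4  [3]=0x42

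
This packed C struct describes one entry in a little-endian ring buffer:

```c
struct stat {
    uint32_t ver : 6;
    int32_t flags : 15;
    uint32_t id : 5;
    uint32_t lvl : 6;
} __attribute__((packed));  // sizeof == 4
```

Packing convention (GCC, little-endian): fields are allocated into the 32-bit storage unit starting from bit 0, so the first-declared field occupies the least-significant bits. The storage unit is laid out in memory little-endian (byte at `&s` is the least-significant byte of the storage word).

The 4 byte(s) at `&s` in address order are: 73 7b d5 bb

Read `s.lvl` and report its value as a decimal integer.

46

[0]=0x73 [1]=0x7b [2]=0xd5 [3]=0xbb (little-endian) → word 0xbbd57b73
ver [0+:6] = (word>>0) & 0x3f = 51
flags [6+:15] = (word>>6) & 0x7fff = 21997
id [21+:5] = (word>>21) & 0x1f = 30
lvl [26+:6] = (word>>26) & 0x3f = 46  ←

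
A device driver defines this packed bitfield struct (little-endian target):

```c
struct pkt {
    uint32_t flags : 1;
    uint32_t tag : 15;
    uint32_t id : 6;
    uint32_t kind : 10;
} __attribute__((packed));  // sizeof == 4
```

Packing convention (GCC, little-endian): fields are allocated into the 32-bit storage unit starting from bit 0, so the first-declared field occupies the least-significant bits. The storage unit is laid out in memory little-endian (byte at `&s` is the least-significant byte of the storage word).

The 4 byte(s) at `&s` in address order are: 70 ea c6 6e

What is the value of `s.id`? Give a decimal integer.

[0]=0x70 [1]=0xea [2]=0xc6 [3]=0x6e (little-endian) → word 0x6ec6ea70
flags:1 @ bit 0 → (0x6ec6ea70>>0)&0x1 = 0x0
tag:15 @ bit 1 → (0x6ec6ea70>>1)&0x7fff = 0x7538
id:6 @ bit 16 → (0x6ec6ea70>>16)&0x3f = 0x6  ←
kind:10 @ bit 22 → (0x6ec6ea70>>22)&0x3ff = 0x1bb

6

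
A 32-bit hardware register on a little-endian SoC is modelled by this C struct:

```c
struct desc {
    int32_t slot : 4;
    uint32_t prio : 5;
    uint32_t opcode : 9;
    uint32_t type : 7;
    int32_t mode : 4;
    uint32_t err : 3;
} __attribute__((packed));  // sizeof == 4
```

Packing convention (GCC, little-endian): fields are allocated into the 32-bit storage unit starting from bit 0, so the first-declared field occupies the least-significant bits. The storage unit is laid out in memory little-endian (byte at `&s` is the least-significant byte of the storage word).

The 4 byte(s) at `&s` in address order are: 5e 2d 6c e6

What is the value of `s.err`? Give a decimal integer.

7

[0]=0x5e [1]=0x2d [2]=0x6c [3]=0xe6 (little-endian) → word 0xe66c2d5e
slot:4 @ bit 0 → (0xe66c2d5e>>0)&0xf = 0xe
prio:5 @ bit 4 → (0xe66c2d5e>>4)&0x1f = 0x15
opcode:9 @ bit 9 → (0xe66c2d5e>>9)&0x1ff = 0x16
type:7 @ bit 18 → (0xe66c2d5e>>18)&0x7f = 0x1b
mode:4 @ bit 25 → (0xe66c2d5e>>25)&0xf = 0x3
err:3 @ bit 29 → (0xe66c2d5e>>29)&0x7 = 0x7  ←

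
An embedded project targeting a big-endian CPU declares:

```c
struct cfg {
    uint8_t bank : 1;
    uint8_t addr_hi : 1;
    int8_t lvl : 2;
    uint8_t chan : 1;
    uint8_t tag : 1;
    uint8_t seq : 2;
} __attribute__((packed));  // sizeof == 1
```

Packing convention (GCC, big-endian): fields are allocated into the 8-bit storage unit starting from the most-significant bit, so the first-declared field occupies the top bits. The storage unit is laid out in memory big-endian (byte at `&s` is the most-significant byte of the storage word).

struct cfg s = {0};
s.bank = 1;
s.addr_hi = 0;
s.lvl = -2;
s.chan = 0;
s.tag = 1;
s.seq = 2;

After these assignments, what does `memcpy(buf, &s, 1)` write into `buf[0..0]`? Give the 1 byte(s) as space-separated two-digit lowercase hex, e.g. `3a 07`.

bank:1 = 1 → 0x1 << 7 → word 0x80
addr_hi:1 = 0 → 0x0 << 6 → word 0x80
lvl:2 = -2 → 0x2 << 4 → word 0xa0
chan:1 = 0 → 0x0 << 3 → word 0xa0
tag:1 = 1 → 0x1 << 2 → word 0xa4
seq:2 = 2 → 0x2 << 0 → word 0xa6
word = 0xa6 → big-endian bytes:
  [0]=0xa6

a6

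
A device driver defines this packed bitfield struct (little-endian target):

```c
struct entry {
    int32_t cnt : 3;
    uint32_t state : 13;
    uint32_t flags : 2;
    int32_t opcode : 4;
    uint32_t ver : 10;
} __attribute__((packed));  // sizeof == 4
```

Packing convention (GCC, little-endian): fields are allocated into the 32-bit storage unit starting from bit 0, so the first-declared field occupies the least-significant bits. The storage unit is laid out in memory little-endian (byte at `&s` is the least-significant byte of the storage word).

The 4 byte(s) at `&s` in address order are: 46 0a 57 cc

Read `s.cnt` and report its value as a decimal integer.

[0]=0x46 [1]=0x0a [2]=0x57 [3]=0xcc (little-endian) → word 0xcc570a46
cnt:3 @ bit 0 → (0xcc570a46>>0)&0x7 = 0x6  ←
state:13 @ bit 3 → (0xcc570a46>>3)&0x1fff = 0x148
flags:2 @ bit 16 → (0xcc570a46>>16)&0x3 = 0x3
opcode:4 @ bit 18 → (0xcc570a46>>18)&0xf = 0x5
ver:10 @ bit 22 → (0xcc570a46>>22)&0x3ff = 0x331
cnt signed 3b, MSB=1: 6 - 8 = -2

-2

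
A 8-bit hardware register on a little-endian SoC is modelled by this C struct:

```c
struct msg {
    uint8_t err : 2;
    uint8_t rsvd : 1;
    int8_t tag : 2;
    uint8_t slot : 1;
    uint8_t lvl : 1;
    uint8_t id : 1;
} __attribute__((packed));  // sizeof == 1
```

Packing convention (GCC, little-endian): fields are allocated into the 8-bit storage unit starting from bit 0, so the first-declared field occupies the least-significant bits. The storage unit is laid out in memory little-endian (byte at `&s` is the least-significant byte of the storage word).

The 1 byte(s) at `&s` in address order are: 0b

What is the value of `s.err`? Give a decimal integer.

[0]=0x0b (little-endian) → word 0x0b
err:2 @ bit 0 → (0x0b>>0)&0x3 = 0x3  ←
rsvd:1 @ bit 2 → (0x0b>>2)&0x1 = 0x0
tag:2 @ bit 3 → (0x0b>>3)&0x3 = 0x1
slot:1 @ bit 5 → (0x0b>>5)&0x1 = 0x0
lvl:1 @ bit 6 → (0x0b>>6)&0x1 = 0x0
id:1 @ bit 7 → (0x0b>>7)&0x1 = 0x0

3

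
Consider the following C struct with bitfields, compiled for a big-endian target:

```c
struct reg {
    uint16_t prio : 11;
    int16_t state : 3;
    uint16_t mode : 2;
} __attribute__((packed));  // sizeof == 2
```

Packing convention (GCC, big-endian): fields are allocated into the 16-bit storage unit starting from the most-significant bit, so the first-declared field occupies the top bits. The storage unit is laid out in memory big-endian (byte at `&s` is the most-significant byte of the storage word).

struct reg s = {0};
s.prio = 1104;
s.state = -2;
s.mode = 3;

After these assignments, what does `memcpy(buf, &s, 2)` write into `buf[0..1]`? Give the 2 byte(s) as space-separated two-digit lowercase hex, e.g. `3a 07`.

prio (11b) val=1104 bits=0x450 at bit 5: 0x8a00
state (3b) val=-2 bits=0x6 at bit 2: 0x8a18
mode (2b) val=3 bits=0x3 at bit 0: 0x8a1b
word = 0x8a1b → big-endian bytes:
  [0]=0x8a  [1]=0x1b

8a 1b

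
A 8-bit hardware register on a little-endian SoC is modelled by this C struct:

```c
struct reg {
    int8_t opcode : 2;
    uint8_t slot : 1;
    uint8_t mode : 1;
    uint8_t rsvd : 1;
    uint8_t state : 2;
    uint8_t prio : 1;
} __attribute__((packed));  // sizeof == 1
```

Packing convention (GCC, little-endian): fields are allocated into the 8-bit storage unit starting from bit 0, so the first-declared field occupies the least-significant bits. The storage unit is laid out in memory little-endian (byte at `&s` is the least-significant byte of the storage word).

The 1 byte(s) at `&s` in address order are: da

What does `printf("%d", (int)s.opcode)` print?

[0]=0xda (little-endian) → word 0xda
opcode [0+:2] = (word>>0) & 0x3 = 2  ←
slot [2+:1] = (word>>2) & 0x1 = 0
mode [3+:1] = (word>>3) & 0x1 = 1
rsvd [4+:1] = (word>>4) & 0x1 = 1
state [5+:2] = (word>>5) & 0x3 = 2
prio [7+:1] = (word>>7) & 0x1 = 1
opcode signed 2b, MSB=1: 2 - 4 = -2

-2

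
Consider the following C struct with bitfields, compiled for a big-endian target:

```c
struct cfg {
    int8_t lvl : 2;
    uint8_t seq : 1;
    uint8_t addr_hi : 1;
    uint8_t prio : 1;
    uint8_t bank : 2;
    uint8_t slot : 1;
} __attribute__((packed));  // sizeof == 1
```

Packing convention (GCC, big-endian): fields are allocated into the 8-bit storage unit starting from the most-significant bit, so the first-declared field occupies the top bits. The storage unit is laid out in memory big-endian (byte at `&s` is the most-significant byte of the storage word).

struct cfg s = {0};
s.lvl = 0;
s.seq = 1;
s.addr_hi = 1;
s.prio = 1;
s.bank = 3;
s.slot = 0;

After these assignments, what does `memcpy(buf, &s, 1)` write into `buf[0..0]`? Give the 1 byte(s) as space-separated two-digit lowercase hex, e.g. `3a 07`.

3e

lvl:2 = 0 → 0x0 << 6 → word 0x00
seq:1 = 1 → 0x1 << 5 → word 0x20
addr_hi:1 = 1 → 0x1 << 4 → word 0x30
prio:1 = 1 → 0x1 << 3 → word 0x38
bank:2 = 3 → 0x3 << 1 → word 0x3e
slot:1 = 0 → 0x0 << 0 → word 0x3e
word = 0x3e → big-endian bytes:
  [0]=0x3e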